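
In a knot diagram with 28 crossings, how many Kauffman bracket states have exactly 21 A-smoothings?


We choose which 21 of 28 crossings get A-smoothings.
C(28, 21) = 28! / (21! * 7!)
= 1184040

1184040


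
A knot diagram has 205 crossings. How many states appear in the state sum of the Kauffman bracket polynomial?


Each crossing contributes 2 choices (A-smoothing or B-smoothing).
Total states = 2^205 = 51422017416287688817342786954917203280710495801049370729644032

51422017416287688817342786954917203280710495801049370729644032


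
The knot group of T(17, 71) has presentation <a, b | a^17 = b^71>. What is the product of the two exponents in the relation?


The relation is a^17 = b^71.
Product of exponents = 17 * 71
= 1207

1207


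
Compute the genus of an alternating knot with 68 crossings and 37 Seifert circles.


For alternating knots, g = (c - s + 1)/2.
= (68 - 37 + 1)/2
= 32/2 = 16

16


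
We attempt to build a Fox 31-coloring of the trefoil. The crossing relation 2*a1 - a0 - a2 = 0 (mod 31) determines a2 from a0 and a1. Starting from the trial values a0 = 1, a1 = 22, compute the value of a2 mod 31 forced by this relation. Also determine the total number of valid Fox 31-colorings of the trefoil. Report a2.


Step 1: Apply the given crossing relation 2*a1 - a0 - a2 = 0 (mod 31).
  a2 = 2*a1 - a0 mod 31
  a2 = 2*22 - 1 mod 31
  a2 = 44 - 1 mod 31
  a2 = 43 mod 31 = 12
Step 2: The trefoil has determinant 3.
  Number of Fox p-colorings (p prime) is p^2 if p = 3, else p.
  Since 31 does not divide 3, only trivial (constant) colorings exist.
  (So the trial a0 = 1, a1 = 22 with a0 != a1 does NOT extend to a valid coloring of the whole trefoil: the other two crossing relations require 3*(a1 - a0) = 0 (mod 31), which fails.)
  Total colorings = 31
Step 3: a2 = 12, total Fox 31-colorings = 31

12


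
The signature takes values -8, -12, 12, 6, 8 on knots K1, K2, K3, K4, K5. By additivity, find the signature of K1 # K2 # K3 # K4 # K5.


The signature is additive under connected sum.
signature(K1 # K2 # K3 # K4 # K5) = (-8) + (-12) + (12) + (6) + (8)
= 6

6


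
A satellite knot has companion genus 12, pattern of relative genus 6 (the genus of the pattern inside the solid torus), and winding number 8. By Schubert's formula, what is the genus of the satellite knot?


Schubert: g(satellite) = g_rel(pattern) + |winding| * g(companion),
where g_rel(pattern) is the genus of the pattern relative to the solid torus.
= 6 + 8 * 12
= 6 + 96 = 102

102


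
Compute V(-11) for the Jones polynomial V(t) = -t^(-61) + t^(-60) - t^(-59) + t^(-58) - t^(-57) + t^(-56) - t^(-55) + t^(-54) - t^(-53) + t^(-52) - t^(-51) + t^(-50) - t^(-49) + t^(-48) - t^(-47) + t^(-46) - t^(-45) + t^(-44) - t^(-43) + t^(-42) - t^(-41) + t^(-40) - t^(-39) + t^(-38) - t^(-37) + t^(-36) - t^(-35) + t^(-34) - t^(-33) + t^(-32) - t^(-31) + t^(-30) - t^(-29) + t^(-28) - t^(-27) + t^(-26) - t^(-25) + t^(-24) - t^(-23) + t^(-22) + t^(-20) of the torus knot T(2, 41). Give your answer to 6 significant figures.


Substituting t = -11 into V(t) = -t^(-61) + t^(-60) - t^(-59) + t^(-58) - t^(-57) + t^(-56) - t^(-55) + t^(-54) - t^(-53) + t^(-52) - t^(-51) + t^(-50) - t^(-49) + t^(-48) - t^(-47) + t^(-46) - t^(-45) + t^(-44) - t^(-43) + t^(-42) - t^(-41) + t^(-40) - t^(-39) + t^(-38) - t^(-37) + t^(-36) - t^(-35) + t^(-34) - t^(-33) + t^(-32) - t^(-31) + t^(-30) - t^(-29) + t^(-28) - t^(-27) + t^(-26) - t^(-25) + t^(-24) - t^(-23) + t^(-22) + t^(-20):
  (-)t^(-61) = 2.9857e-64
  (+)t^(-60) = 3.28427e-63
  (-)t^(-59) = 3.6127e-62
  (+)t^(-58) = 3.97397e-61
  (-)t^(-57) = 4.37136e-60
  (+)t^(-56) = 4.8085e-59
  (-)t^(-55) = 5.28935e-58
  (+)t^(-54) = 5.81829e-57
  (-)t^(-53) = 6.40011e-56
  (+)t^(-52) = 7.04013e-55
  (-)t^(-51) = 7.74414e-54
  (+)t^(-50) = 8.51855e-53
  (-)t^(-49) = 9.37041e-52
  (+)t^(-48) = 1.03074e-50
  (-)t^(-47) = 1.13382e-49
  (+)t^(-46) = 1.2472e-48
  (-)t^(-45) = 1.37192e-47
  (+)t^(-44) = 1.50911e-46
  (-)t^(-43) = 1.66002e-45
  (+)t^(-42) = 1.82603e-44
  (-)t^(-41) = 2.00863e-43
  (+)t^(-40) = 2.20949e-42
  (-)t^(-39) = 2.43044e-41
  (+)t^(-38) = 2.67349e-40
  (-)t^(-37) = 2.94083e-39
  (+)t^(-36) = 3.23492e-38
  (-)t^(-35) = 3.55841e-37
  (+)t^(-34) = 3.91425e-36
  (-)t^(-33) = 4.30568e-35
  (+)t^(-32) = 4.73624e-34
  (-)t^(-31) = 5.20987e-33
  (+)t^(-30) = 5.73086e-32
  (-)t^(-29) = 6.30394e-31
  (+)t^(-28) = 6.93433e-30
  (-)t^(-27) = 7.62777e-29
  (+)t^(-26) = 8.39055e-28
  (-)t^(-25) = 9.2296e-27
  (+)t^(-24) = 1.01526e-25
  (-)t^(-23) = 1.11678e-24
  (+)t^(-22) = 1.22846e-23
  (+)t^(-20) = 1.48644e-21
Sum = (2.9857e-64) + (3.28427e-63) + (3.6127e-62) + (3.97397e-61) + (4.37136e-60) + (4.8085e-59) + (5.28935e-58) + (5.81829e-57) + (6.40011e-56) + (7.04013e-55) + (7.74414e-54) + (8.51855e-53) + (9.37041e-52) + (1.03074e-50) + (1.13382e-49) + (1.2472e-48) + (1.37192e-47) + (1.50911e-46) + (1.66002e-45) + (1.82603e-44) + (2.00863e-43) + (2.20949e-42) + (2.43044e-41) + (2.67349e-40) + (2.94083e-39) + (3.23492e-38) + (3.55841e-37) + (3.91425e-36) + (4.30568e-35) + (4.73624e-34) + (5.20987e-33) + (5.73086e-32) + (6.30394e-31) + (6.93433e-30) + (7.62777e-29) + (8.39055e-28) + (9.2296e-27) + (1.01526e-25) + (1.11678e-24) + (1.22846e-23) + (1.48644e-21)
= 1.499949337e-21
Rounded to 6 significant figures: 1.49995e-21

1.49995e-21


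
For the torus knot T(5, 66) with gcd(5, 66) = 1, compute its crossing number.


For a torus knot T(p, q) with gcd(p,q)=1,
the crossing number is min(p*(q-1), q*(p-1)).
p*(q-1) = 5*65 = 325
q*(p-1) = 66*4 = 264
min(325, 264) = 264

264


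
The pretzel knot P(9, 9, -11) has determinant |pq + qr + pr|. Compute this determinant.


Step 1: Compute pq + qr + pr.
pq = 9*9 = 81
qr = 9*(-11) = -99
pr = 9*(-11) = -99
pq + qr + pr = 81 + (-99) + (-99) = -117
Step 2: Take absolute value.
det(P(9,9,-11)) = |-117| = 117

117


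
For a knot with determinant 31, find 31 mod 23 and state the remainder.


Step 1: A knot is p-colorable if and only if p divides its determinant.
Step 2: Compute 31 mod 23.
31 = 1 * 23 + 8
Step 3: 31 mod 23 = 8
Step 4: The knot is 23-colorable: no

8


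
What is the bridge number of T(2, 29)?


The bridge number of T(p,q) is min(p,q).
min(2, 29) = 2

2


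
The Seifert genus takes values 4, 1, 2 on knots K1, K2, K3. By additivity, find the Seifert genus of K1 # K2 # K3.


The Seifert genus is additive under connected sum.
Seifert genus(K1 # K2 # K3) = (4) + (1) + (2)
= 7

7


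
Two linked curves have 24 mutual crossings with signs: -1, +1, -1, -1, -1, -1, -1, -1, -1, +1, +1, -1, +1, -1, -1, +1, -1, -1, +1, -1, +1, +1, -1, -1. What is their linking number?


Step 1: Count positive crossings: 8
Step 2: Count negative crossings: 16
Step 3: Sum of signs = 8 - 16 = -8
Step 4: Linking number = sum/2 = -8/2 = -4

-4


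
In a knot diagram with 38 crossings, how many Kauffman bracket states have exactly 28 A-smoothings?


We choose which 28 of 38 crossings get A-smoothings.
C(38, 28) = 38! / (28! * 10!)
= 472733756

472733756


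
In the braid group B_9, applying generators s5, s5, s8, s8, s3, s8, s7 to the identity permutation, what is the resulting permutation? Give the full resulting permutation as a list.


Starting with identity [1, 2, 3, 4, 5, 6, 7, 8, 9].
Apply generators in sequence:
  After s5: [1, 2, 3, 4, 6, 5, 7, 8, 9]
  After s5: [1, 2, 3, 4, 5, 6, 7, 8, 9]
  After s8: [1, 2, 3, 4, 5, 6, 7, 9, 8]
  After s8: [1, 2, 3, 4, 5, 6, 7, 8, 9]
  After s3: [1, 2, 4, 3, 5, 6, 7, 8, 9]
  After s8: [1, 2, 4, 3, 5, 6, 7, 9, 8]
  After s7: [1, 2, 4, 3, 5, 6, 9, 7, 8]
Final permutation: [1, 2, 4, 3, 5, 6, 9, 7, 8]

[1, 2, 4, 3, 5, 6, 9, 7, 8]


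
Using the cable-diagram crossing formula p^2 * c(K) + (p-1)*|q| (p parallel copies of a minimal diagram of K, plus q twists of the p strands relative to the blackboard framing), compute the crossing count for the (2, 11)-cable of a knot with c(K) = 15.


Step 1: Each of the c(K) crossings of the companion diagram becomes p*p = p^2 crossings among the p parallel strands, and each of the |q| twists s_1 s_2 ... s_(p-1) adds (p-1) crossings.
  Crossings = p^2 * c(K) + (p-1)*|q|
Step 2: = 2^2 * 15 + (2-1)*11
Step 3: = 4*15 + 1*11
Step 4: = 60 + 11 = 71

71


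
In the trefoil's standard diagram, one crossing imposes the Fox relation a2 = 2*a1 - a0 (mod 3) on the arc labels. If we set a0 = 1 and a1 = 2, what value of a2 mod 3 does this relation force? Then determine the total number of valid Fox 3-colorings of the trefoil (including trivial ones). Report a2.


Step 1: Apply the given crossing relation 2*a1 - a0 - a2 = 0 (mod 3).
  a2 = 2*a1 - a0 mod 3
  a2 = 2*2 - 1 mod 3
  a2 = 4 - 1 mod 3
  a2 = 3 mod 3 = 0
Step 2: The trefoil has determinant 3.
  Number of Fox p-colorings (p prime) is p^2 if p = 3, else p.
  Since p = 3 divides det = 3, the trefoil is 3-colorable.
  (Indeed for p = 3 any choice of a0, a1 extends to a valid coloring; the trial (a0, a1, a2) = (1, 2, 0) satisfies all three crossing relations.)
  Total colorings = 3^2 = 9
Step 3: a2 = 0, total Fox 3-colorings = 9

0


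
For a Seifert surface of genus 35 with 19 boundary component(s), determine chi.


chi = 2 - 2g - b
= 2 - 2*35 - 19
= 2 - 70 - 19 = -87

-87


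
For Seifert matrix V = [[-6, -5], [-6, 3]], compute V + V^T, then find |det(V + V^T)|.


Step 1: Form V + V^T where V = [[-6, -5], [-6, 3]]
  V^T = [[-6, -6], [-5, 3]]
  V + V^T = [[-12, -11], [-11, 6]]
Step 2: det(V + V^T) = (-12)*6 - (-11)*(-11)
  = -72 - 121 = -193
Step 3: Knot determinant = |det(V + V^T)| = |-193| = 193

193


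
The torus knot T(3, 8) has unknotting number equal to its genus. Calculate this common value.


For a torus knot T(p,q), both the unknotting number and genus equal (p-1)(q-1)/2.
= (3-1)(8-1)/2
= 2*7/2
= 14/2 = 7

7


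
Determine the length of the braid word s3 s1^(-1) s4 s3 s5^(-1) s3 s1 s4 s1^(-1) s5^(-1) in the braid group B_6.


The word length counts the number of generators (including inverses).
Listing each generator: s3, s1^(-1), s4, s3, s5^(-1), s3, s1, s4, s1^(-1), s5^(-1)
There are 10 generators in this braid word.

10


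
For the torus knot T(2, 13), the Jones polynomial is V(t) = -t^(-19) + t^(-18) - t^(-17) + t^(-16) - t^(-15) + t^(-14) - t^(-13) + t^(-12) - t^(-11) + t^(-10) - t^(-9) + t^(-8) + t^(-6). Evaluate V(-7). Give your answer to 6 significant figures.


Substituting t = -7 into V(t) = -t^(-19) + t^(-18) - t^(-17) + t^(-16) - t^(-15) + t^(-14) - t^(-13) + t^(-12) - t^(-11) + t^(-10) - t^(-9) + t^(-8) + t^(-6):
  (-)t^(-19) = 8.77278e-17
  (+)t^(-18) = 6.14095e-16
  (-)t^(-17) = 4.29866e-15
  (+)t^(-16) = 3.00906e-14
  (-)t^(-15) = 2.10634e-13
  (+)t^(-14) = 1.47444e-12
  (-)t^(-13) = 1.03211e-11
  (+)t^(-12) = 7.22476e-11
  (-)t^(-11) = 5.05733e-10
  (+)t^(-10) = 3.54013e-09
  (-)t^(-9) = 2.47809e-08
  (+)t^(-8) = 1.73467e-07
  (+)t^(-6) = 8.49986e-06
Sum = (8.77278e-17) + (6.14095e-16) + (4.29866e-15) + (3.00906e-14) + (2.10634e-13) + (1.47444e-12) + (1.03211e-11) + (7.22476e-11) + (5.05733e-10) + (3.54013e-09) + (2.47809e-08) + (1.73467e-07) + (8.49986e-06)
= 8.702237365e-06
Rounded to 6 significant figures: 8.70224e-06

8.70224e-06


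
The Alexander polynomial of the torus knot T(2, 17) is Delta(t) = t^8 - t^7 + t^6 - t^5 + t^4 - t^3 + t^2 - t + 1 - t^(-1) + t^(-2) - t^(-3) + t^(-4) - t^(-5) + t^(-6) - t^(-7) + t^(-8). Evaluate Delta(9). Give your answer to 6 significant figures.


Substituting t = 9 into Delta(t) = t^8 - t^7 + t^6 - t^5 + t^4 - t^3 + t^2 - t + 1 - t^(-1) + t^(-2) - t^(-3) + t^(-4) - t^(-5) + t^(-6) - t^(-7) + t^(-8):
Term values: (43046721) + (-4782969) + (531441) + (-59049) + (6561) + (-729) + (81) + (-9) + (1) + (-0.111111) + (0.0123457) + (-0.00137174) + (0.000152416) + (-1.69351e-05) + (1.88168e-06) + (-2.09075e-07) + (2.32306e-08)
Sum = 38742048.9
Rounded to 6 significant figures: 3.8742e+07

3.8742e+07


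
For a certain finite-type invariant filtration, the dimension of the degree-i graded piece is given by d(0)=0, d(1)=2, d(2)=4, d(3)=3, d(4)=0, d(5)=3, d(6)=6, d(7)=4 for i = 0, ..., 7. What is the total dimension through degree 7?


Total dimension = d(0) + d(1) + ... + d(7)
= 0 + 2 + 4 + 3 + 0 + 3 + 6 + 4
= 22

22


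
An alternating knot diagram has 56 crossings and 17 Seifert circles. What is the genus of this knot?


For alternating knots, g = (c - s + 1)/2.
= (56 - 17 + 1)/2
= 40/2 = 20

20


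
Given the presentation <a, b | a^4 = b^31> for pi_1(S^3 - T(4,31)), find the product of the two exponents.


The relation is a^4 = b^31.
Product of exponents = 4 * 31
= 124

124


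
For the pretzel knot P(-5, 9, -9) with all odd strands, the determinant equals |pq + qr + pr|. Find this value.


Step 1: Compute pq + qr + pr.
pq = (-5)*9 = -45
qr = 9*(-9) = -81
pr = (-5)*(-9) = 45
pq + qr + pr = -45 + (-81) + 45 = -81
Step 2: Take absolute value.
det(P(-5,9,-9)) = |-81| = 81

81


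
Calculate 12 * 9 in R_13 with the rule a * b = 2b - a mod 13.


12 * 9 = 2*9 - 12 mod 13
= 18 - 12 mod 13
= 6 mod 13 = 6

6


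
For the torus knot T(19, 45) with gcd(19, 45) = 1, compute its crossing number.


For a torus knot T(p, q) with gcd(p,q)=1,
the crossing number is min(p*(q-1), q*(p-1)).
p*(q-1) = 19*44 = 836
q*(p-1) = 45*18 = 810
min(836, 810) = 810

810


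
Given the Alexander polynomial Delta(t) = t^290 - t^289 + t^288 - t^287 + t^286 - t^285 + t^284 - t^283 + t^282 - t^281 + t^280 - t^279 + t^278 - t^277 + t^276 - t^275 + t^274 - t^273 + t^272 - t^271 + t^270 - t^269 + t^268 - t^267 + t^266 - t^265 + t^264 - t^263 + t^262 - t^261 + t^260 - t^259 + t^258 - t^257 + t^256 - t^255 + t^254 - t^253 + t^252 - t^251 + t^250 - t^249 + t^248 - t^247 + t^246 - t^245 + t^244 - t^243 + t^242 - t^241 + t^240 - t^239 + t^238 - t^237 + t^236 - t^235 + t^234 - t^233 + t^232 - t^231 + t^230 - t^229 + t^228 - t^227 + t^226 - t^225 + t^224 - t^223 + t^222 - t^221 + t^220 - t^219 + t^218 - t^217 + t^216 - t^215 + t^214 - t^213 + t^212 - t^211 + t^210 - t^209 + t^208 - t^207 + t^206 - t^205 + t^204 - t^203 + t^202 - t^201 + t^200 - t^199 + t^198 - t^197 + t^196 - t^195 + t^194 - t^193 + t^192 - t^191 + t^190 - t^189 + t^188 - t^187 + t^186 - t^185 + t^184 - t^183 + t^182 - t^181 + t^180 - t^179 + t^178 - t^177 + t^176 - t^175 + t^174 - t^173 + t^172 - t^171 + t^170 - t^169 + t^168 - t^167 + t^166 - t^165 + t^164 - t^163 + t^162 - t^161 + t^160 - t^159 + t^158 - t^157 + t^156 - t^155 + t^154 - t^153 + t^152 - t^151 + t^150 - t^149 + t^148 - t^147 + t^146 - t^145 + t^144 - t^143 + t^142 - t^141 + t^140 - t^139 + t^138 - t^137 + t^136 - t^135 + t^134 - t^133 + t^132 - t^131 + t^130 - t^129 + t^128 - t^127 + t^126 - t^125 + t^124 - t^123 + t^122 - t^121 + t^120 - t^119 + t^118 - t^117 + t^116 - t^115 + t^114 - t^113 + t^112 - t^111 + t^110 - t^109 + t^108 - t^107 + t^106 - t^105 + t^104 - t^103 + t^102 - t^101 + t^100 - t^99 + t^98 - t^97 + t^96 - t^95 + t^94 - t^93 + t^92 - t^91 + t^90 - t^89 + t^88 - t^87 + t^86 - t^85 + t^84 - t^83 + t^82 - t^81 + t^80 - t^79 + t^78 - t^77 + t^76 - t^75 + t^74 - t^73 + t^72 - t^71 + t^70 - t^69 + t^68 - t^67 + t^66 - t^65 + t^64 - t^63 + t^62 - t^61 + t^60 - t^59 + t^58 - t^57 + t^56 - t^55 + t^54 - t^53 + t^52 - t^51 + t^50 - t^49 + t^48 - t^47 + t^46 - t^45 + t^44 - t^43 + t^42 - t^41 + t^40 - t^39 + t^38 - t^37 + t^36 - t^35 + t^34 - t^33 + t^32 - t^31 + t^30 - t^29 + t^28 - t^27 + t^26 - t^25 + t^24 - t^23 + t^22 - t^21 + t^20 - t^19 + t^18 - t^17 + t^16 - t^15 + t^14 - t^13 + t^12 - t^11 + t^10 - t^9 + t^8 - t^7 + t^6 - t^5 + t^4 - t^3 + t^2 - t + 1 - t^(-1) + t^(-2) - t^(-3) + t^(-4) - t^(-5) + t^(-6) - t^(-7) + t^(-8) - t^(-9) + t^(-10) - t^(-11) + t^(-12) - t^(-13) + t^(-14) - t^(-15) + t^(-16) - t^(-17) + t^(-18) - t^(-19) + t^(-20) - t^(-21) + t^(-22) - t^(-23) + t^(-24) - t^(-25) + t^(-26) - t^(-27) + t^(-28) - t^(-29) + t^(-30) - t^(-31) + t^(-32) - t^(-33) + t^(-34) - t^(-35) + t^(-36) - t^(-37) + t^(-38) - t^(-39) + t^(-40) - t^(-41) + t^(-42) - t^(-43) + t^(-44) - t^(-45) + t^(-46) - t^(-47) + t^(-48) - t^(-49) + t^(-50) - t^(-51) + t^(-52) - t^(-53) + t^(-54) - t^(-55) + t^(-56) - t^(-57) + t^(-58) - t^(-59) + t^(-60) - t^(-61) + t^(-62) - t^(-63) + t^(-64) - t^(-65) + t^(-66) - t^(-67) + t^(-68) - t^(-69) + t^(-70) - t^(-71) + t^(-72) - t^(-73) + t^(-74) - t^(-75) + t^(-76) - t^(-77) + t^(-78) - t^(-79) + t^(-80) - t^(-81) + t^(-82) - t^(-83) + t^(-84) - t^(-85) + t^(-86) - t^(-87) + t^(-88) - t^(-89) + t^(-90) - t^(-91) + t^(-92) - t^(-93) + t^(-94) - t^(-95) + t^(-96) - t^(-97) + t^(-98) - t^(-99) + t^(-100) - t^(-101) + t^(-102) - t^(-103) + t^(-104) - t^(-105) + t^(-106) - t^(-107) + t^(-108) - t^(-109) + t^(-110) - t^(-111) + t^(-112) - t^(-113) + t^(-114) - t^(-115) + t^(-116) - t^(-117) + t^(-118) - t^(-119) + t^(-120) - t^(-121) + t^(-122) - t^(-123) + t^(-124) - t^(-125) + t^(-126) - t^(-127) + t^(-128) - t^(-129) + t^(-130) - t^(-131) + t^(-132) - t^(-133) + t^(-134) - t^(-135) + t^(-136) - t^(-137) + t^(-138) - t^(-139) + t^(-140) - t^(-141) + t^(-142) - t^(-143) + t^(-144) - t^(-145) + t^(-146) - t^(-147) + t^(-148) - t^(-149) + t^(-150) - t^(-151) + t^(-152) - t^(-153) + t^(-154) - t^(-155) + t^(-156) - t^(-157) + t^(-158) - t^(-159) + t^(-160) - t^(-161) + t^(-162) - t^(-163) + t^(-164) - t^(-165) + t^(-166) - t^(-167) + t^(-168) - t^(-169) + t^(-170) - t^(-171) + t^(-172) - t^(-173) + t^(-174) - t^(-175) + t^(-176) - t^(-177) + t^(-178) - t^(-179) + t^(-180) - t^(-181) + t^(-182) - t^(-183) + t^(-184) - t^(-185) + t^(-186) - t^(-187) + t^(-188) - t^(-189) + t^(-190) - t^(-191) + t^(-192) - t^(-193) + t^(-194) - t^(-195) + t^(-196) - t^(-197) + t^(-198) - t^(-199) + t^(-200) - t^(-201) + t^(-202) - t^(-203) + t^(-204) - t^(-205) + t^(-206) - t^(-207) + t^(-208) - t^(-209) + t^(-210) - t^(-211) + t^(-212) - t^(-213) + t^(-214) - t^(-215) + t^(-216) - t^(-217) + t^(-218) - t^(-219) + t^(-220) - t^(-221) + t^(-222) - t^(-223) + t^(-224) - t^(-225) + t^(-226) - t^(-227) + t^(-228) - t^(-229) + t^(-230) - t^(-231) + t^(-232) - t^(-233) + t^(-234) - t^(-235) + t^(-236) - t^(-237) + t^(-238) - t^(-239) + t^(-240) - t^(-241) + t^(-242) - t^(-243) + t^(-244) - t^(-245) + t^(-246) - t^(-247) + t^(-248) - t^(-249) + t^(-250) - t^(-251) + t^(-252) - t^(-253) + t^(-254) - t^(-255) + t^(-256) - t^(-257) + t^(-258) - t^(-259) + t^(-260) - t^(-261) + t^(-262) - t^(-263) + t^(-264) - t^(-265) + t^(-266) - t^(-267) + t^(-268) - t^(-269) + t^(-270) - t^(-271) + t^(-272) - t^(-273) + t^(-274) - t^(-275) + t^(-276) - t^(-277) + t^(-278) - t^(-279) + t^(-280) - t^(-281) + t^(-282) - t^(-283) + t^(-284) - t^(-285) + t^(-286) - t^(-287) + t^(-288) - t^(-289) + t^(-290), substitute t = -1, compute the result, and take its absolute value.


Step 1: The polynomial has 581 terms with alternating signs, exponents from 290 down to -290.
Step 2: Substitute t = -1. The i-th term has coefficient (-1)^i and exponent (m-i),
  so its value is (-1)^i * (-1)^(m-i) = (-1)^m = 1 for every i.
Step 3: All 581 terms equal 1, so Delta(-1) = 581 * (1) = 581
Step 4: |Delta(-1)| = 581

581


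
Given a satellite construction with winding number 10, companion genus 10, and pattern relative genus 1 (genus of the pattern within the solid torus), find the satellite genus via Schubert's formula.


Schubert: g(satellite) = g_rel(pattern) + |winding| * g(companion),
where g_rel(pattern) is the genus of the pattern relative to the solid torus.
= 1 + 10 * 10
= 1 + 100 = 101

101


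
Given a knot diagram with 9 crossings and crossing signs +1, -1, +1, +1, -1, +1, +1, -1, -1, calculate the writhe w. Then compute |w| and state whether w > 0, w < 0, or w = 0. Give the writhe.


Step 1: Count positive crossings (+1).
Positive crossings: 5
Step 2: Count negative crossings (-1).
Negative crossings: 4
Step 3: Writhe = (positive) - (negative)
w = 5 - 4 = 1
Step 4: |w| = 1, and w is positive

1


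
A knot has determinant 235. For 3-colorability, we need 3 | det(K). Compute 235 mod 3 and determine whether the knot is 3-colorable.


Step 1: A knot is p-colorable if and only if p divides its determinant.
Step 2: Compute 235 mod 3.
235 = 78 * 3 + 1
Step 3: 235 mod 3 = 1
Step 4: The knot is 3-colorable: no

1


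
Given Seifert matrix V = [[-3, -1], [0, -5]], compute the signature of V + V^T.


Step 1: V + V^T = [[-6, -1], [-1, -10]]
Step 2: trace = -16, det = 59
Step 3: Discriminant = (-16)^2 - 4*59 = 20
Step 4: Eigenvalues: -5.76393, -10.2361
Step 5: Signature = (# positive eigenvalues) - (# negative eigenvalues) = -2

-2


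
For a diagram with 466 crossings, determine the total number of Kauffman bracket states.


Each crossing contributes 2 choices (A-smoothing or B-smoothing).
Total states = 2^466 = 190536410541747572716161940294993060653600960856016305594430966774009505543198585212421026798308836130360530463953040948208494609331560382464

190536410541747572716161940294993060653600960856016305594430966774009505543198585212421026798308836130360530463953040948208494609331560382464


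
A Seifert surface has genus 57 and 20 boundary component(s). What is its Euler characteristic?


chi = 2 - 2g - b
= 2 - 2*57 - 20
= 2 - 114 - 20 = -132

-132


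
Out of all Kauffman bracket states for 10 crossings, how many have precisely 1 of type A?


We choose which 1 of 10 crossings get A-smoothings.
C(10, 1) = 10! / (1! * 9!)
= 10

10


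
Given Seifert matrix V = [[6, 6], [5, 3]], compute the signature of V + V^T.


Step 1: V + V^T = [[12, 11], [11, 6]]
Step 2: trace = 18, det = -49
Step 3: Discriminant = 18^2 - 4*(-49) = 520
Step 4: Eigenvalues: 20.4018, -2.40175
Step 5: Signature = (# positive eigenvalues) - (# negative eigenvalues) = 0

0


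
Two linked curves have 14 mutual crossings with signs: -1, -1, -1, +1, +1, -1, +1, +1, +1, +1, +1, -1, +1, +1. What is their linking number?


Step 1: Count positive crossings: 9
Step 2: Count negative crossings: 5
Step 3: Sum of signs = 9 - 5 = 4
Step 4: Linking number = sum/2 = 4/2 = 2

2


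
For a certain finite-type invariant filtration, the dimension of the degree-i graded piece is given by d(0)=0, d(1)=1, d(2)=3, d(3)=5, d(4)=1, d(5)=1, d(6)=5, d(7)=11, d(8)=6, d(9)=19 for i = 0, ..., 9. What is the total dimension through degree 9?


Total dimension = d(0) + d(1) + ... + d(9)
= 0 + 1 + 3 + 5 + 1 + 1 + 5 + 11 + 6 + 19
= 52

52


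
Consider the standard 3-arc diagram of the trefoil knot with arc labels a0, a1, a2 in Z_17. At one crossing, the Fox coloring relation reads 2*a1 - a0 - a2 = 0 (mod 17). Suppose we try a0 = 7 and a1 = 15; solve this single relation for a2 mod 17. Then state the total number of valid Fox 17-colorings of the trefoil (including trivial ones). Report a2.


Step 1: Apply the given crossing relation 2*a1 - a0 - a2 = 0 (mod 17).
  a2 = 2*a1 - a0 mod 17
  a2 = 2*15 - 7 mod 17
  a2 = 30 - 7 mod 17
  a2 = 23 mod 17 = 6
Step 2: The trefoil has determinant 3.
  Number of Fox p-colorings (p prime) is p^2 if p = 3, else p.
  Since 17 does not divide 3, only trivial (constant) colorings exist.
  (So the trial a0 = 7, a1 = 15 with a0 != a1 does NOT extend to a valid coloring of the whole trefoil: the other two crossing relations require 3*(a1 - a0) = 0 (mod 17), which fails.)
  Total colorings = 17
Step 3: a2 = 6, total Fox 17-colorings = 17

6


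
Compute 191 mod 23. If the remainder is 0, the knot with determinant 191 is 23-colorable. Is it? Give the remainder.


Step 1: A knot is p-colorable if and only if p divides its determinant.
Step 2: Compute 191 mod 23.
191 = 8 * 23 + 7
Step 3: 191 mod 23 = 7
Step 4: The knot is 23-colorable: no

7


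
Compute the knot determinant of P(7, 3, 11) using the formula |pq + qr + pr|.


Step 1: Compute pq + qr + pr.
pq = 7*3 = 21
qr = 3*11 = 33
pr = 7*11 = 77
pq + qr + pr = 21 + 33 + 77 = 131
Step 2: Take absolute value.
det(P(7,3,11)) = |131| = 131

131


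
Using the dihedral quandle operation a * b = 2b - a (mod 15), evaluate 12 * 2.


12 * 2 = 2*2 - 12 mod 15
= 4 - 12 mod 15
= -8 mod 15 = 7

7


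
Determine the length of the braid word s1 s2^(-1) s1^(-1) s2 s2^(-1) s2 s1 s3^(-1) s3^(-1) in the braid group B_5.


The word length counts the number of generators (including inverses).
Listing each generator: s1, s2^(-1), s1^(-1), s2, s2^(-1), s2, s1, s3^(-1), s3^(-1)
There are 9 generators in this braid word.

9


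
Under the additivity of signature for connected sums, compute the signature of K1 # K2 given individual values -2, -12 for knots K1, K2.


The signature is additive under connected sum.
signature(K1 # K2) = (-2) + (-12)
= -14

-14


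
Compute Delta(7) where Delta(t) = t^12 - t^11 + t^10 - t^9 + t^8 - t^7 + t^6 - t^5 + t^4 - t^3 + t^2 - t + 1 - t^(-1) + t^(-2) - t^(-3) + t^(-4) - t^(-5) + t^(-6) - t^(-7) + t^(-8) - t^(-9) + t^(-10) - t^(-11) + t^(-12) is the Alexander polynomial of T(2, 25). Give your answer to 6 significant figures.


Substituting t = 7 into Delta(t) = t^12 - t^11 + t^10 - t^9 + t^8 - t^7 + t^6 - t^5 + t^4 - t^3 + t^2 - t + 1 - t^(-1) + t^(-2) - t^(-3) + t^(-4) - t^(-5) + t^(-6) - t^(-7) + t^(-8) - t^(-9) + t^(-10) - t^(-11) + t^(-12):
Term values: (13841287201) + (-1977326743) + (282475249) + (-40353607) + (5764801) + (-823543) + (117649) + (-16807) + (2401) + (-343) + (49) + (-7) + (1) + (-0.142857) + (0.0204082) + (-0.00291545) + (0.000416493) + (-5.9499e-05) + (8.49986e-06) + (-1.21427e-06) + (1.73467e-07) + (-2.47809e-08) + (3.54013e-09) + (-5.05733e-10) + (7.22476e-11)
Sum = 1.21111263e+10
Rounded to 6 significant figures: 1.21111e+10

1.21111e+10


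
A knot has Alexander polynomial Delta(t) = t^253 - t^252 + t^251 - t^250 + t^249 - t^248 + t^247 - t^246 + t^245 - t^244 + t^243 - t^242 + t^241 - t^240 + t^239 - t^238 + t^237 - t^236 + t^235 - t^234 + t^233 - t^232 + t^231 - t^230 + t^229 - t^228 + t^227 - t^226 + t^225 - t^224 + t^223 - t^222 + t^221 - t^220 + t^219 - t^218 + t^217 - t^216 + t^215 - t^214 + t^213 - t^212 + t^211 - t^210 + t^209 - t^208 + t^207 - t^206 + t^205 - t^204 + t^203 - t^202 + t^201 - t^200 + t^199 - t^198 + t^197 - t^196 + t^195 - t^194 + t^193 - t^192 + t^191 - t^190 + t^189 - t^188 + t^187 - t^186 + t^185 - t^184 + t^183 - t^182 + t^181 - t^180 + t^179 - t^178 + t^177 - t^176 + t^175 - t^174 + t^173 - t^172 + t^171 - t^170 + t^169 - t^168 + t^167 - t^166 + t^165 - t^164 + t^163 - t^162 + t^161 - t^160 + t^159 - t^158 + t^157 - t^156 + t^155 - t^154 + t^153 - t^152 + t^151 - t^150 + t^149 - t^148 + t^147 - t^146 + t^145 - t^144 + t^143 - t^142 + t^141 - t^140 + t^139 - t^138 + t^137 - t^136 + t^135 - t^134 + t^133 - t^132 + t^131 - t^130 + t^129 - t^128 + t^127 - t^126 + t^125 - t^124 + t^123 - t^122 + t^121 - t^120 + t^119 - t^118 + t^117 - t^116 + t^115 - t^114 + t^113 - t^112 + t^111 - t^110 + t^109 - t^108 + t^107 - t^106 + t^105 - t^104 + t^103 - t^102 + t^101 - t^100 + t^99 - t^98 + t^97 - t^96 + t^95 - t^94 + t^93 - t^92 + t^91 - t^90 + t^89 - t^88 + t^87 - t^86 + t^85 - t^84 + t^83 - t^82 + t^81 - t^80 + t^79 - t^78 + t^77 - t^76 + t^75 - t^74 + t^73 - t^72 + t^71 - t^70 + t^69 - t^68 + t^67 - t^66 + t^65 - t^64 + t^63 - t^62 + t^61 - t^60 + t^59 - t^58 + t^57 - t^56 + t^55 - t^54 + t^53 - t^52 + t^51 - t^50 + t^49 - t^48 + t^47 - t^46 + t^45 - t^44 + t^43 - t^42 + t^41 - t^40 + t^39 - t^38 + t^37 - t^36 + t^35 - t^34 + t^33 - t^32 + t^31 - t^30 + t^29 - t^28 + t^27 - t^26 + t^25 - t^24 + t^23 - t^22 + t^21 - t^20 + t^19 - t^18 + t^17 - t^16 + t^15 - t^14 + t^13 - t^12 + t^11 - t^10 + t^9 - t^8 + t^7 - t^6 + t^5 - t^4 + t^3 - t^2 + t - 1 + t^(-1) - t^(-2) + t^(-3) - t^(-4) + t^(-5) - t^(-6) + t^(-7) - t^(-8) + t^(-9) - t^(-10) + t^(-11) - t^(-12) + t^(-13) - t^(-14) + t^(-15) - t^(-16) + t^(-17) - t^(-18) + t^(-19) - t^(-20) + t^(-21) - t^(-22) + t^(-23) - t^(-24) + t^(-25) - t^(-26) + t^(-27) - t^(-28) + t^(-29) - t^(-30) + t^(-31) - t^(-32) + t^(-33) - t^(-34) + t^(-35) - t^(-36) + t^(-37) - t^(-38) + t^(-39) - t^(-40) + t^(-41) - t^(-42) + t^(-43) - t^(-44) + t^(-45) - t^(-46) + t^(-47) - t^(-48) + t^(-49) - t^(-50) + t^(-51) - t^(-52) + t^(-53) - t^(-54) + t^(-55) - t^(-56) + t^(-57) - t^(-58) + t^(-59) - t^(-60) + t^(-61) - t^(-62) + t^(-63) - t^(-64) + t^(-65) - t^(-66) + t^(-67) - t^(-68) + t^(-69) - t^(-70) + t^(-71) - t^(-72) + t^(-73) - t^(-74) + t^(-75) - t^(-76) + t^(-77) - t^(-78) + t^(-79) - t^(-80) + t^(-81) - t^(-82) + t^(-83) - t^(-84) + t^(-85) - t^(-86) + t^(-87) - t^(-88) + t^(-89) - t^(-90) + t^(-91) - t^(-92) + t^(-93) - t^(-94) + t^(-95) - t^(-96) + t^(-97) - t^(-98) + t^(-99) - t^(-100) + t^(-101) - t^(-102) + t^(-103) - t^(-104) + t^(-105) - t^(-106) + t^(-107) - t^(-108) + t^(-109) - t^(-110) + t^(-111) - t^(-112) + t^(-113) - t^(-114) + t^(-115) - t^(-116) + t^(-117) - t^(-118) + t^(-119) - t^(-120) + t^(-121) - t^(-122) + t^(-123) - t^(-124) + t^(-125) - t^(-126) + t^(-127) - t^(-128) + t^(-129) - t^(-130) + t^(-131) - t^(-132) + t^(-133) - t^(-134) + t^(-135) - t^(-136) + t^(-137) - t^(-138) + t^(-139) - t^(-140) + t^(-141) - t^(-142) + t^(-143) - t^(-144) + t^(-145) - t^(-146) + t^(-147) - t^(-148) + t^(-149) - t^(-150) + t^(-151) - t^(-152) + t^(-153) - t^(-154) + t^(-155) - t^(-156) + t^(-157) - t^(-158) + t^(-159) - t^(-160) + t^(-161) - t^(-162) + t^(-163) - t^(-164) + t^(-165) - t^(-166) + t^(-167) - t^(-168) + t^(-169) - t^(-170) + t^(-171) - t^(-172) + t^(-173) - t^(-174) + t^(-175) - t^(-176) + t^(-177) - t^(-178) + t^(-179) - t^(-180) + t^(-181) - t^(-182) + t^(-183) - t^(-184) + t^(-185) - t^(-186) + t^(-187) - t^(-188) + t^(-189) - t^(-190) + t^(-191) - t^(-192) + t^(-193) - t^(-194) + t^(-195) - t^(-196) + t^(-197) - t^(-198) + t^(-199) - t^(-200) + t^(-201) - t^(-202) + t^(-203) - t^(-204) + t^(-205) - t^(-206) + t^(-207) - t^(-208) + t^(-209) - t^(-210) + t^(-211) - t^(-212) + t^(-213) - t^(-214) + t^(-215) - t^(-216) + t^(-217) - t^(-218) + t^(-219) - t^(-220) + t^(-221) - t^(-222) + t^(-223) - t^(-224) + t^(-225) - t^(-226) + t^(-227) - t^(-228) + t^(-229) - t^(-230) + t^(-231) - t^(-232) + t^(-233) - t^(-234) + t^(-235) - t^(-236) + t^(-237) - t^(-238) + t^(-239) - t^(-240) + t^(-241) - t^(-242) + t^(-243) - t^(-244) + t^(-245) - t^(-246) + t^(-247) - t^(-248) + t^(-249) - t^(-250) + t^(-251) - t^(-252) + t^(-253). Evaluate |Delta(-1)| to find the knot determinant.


Step 1: The polynomial has 507 terms with alternating signs, exponents from 253 down to -253.
Step 2: Substitute t = -1. The i-th term has coefficient (-1)^i and exponent (m-i),
  so its value is (-1)^i * (-1)^(m-i) = (-1)^m = -1 for every i.
Step 3: All 507 terms equal -1, so Delta(-1) = 507 * (-1) = -507
Step 4: |Delta(-1)| = 507

507


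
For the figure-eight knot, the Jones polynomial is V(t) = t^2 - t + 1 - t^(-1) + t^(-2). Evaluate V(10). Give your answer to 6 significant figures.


Substituting t = 10 into V(t) = t^2 - t + 1 - t^(-1) + t^(-2):
  (+)t^(2) = 100
  (-)t^(1) = -10
  (+)t^(0) = 1
  (-)t^(-1) = -0.1
  (+)t^(-2) = 0.01
Sum = (100) + (-10) + (1) + (-0.1) + (0.01)
= 90.91
Rounded to 6 significant figures: 90.91

90.91


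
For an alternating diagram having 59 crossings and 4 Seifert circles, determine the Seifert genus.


For alternating knots, g = (c - s + 1)/2.
= (59 - 4 + 1)/2
= 56/2 = 28

28


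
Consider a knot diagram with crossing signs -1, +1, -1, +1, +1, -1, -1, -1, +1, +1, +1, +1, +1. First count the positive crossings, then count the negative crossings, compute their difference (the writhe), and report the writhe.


Step 1: Count positive crossings (+1).
Positive crossings: 8
Step 2: Count negative crossings (-1).
Negative crossings: 5
Step 3: Writhe = (positive) - (negative)
w = 8 - 5 = 3
Step 4: |w| = 3, and w is positive

3


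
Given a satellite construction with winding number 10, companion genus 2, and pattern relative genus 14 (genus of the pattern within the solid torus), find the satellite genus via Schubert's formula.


Schubert: g(satellite) = g_rel(pattern) + |winding| * g(companion),
where g_rel(pattern) is the genus of the pattern relative to the solid torus.
= 14 + 10 * 2
= 14 + 20 = 34

34


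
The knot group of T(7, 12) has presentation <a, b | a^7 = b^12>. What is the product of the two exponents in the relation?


The relation is a^7 = b^12.
Product of exponents = 7 * 12
= 84

84


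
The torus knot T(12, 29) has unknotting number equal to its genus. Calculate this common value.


For a torus knot T(p,q), both the unknotting number and genus equal (p-1)(q-1)/2.
= (12-1)(29-1)/2
= 11*28/2
= 308/2 = 154

154


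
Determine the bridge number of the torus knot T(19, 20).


The bridge number of T(p,q) is min(p,q).
min(19, 20) = 19

19


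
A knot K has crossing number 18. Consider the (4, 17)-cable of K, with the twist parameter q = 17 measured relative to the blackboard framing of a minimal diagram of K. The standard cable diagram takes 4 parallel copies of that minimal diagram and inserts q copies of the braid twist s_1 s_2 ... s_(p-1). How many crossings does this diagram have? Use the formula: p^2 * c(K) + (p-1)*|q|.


Step 1: Each of the c(K) crossings of the companion diagram becomes p*p = p^2 crossings among the p parallel strands, and each of the |q| twists s_1 s_2 ... s_(p-1) adds (p-1) crossings.
  Crossings = p^2 * c(K) + (p-1)*|q|
Step 2: = 4^2 * 18 + (4-1)*17
Step 3: = 16*18 + 3*17
Step 4: = 288 + 51 = 339

339


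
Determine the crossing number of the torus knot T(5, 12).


For a torus knot T(p, q) with gcd(p,q)=1,
the crossing number is min(p*(q-1), q*(p-1)).
p*(q-1) = 5*11 = 55
q*(p-1) = 12*4 = 48
min(55, 48) = 48

48


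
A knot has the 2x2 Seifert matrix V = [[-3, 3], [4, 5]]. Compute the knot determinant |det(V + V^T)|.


Step 1: Form V + V^T where V = [[-3, 3], [4, 5]]
  V^T = [[-3, 4], [3, 5]]
  V + V^T = [[-6, 7], [7, 10]]
Step 2: det(V + V^T) = (-6)*10 - 7*7
  = -60 - 49 = -109
Step 3: Knot determinant = |det(V + V^T)| = |-109| = 109

109


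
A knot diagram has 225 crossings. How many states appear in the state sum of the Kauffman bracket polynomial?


Each crossing contributes 2 choices (A-smoothing or B-smoothing).
Total states = 2^225 = 53919893334301279589334030174039261347274288845081144962207220498432

53919893334301279589334030174039261347274288845081144962207220498432


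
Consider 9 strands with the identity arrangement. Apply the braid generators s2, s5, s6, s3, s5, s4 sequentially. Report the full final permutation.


Starting with identity [1, 2, 3, 4, 5, 6, 7, 8, 9].
Apply generators in sequence:
  After s2: [1, 3, 2, 4, 5, 6, 7, 8, 9]
  After s5: [1, 3, 2, 4, 6, 5, 7, 8, 9]
  After s6: [1, 3, 2, 4, 6, 7, 5, 8, 9]
  After s3: [1, 3, 4, 2, 6, 7, 5, 8, 9]
  After s5: [1, 3, 4, 2, 7, 6, 5, 8, 9]
  After s4: [1, 3, 4, 7, 2, 6, 5, 8, 9]
Final permutation: [1, 3, 4, 7, 2, 6, 5, 8, 9]

[1, 3, 4, 7, 2, 6, 5, 8, 9]


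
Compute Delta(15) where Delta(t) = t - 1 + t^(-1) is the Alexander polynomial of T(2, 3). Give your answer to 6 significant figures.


Substituting t = 15 into Delta(t) = t - 1 + t^(-1):
Term values: (15) + (-1) + (0.0666667)
Sum = 14.06666667
Rounded to 6 significant figures: 14.0667

14.0667


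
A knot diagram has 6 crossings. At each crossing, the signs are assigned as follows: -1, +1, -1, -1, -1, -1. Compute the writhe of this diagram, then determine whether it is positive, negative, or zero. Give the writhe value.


Step 1: Count positive crossings (+1).
Positive crossings: 1
Step 2: Count negative crossings (-1).
Negative crossings: 5
Step 3: Writhe = (positive) - (negative)
w = 1 - 5 = -4
Step 4: |w| = 4, and w is negative

-4


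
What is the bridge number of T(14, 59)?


The bridge number of T(p,q) is min(p,q).
min(14, 59) = 14

14


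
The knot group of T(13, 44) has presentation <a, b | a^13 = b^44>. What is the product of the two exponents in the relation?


The relation is a^13 = b^44.
Product of exponents = 13 * 44
= 572

572


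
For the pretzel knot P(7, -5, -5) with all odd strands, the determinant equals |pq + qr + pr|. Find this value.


Step 1: Compute pq + qr + pr.
pq = 7*(-5) = -35
qr = (-5)*(-5) = 25
pr = 7*(-5) = -35
pq + qr + pr = -35 + 25 + (-35) = -45
Step 2: Take absolute value.
det(P(7,-5,-5)) = |-45| = 45

45


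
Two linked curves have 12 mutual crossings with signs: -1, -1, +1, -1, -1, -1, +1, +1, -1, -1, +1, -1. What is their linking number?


Step 1: Count positive crossings: 4
Step 2: Count negative crossings: 8
Step 3: Sum of signs = 4 - 8 = -4
Step 4: Linking number = sum/2 = -4/2 = -2

-2


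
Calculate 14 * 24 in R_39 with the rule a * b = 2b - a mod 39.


14 * 24 = 2*24 - 14 mod 39
= 48 - 14 mod 39
= 34 mod 39 = 34

34


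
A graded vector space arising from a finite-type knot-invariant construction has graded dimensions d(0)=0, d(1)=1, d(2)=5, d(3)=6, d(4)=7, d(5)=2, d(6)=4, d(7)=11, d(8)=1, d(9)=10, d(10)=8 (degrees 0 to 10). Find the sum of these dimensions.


Total dimension = d(0) + d(1) + ... + d(10)
= 0 + 1 + 5 + 6 + 7 + 2 + 4 + 11 + 1 + 10 + 8
= 55

55


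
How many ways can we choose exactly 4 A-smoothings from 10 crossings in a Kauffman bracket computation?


We choose which 4 of 10 crossings get A-smoothings.
C(10, 4) = 10! / (4! * 6!)
= 210

210


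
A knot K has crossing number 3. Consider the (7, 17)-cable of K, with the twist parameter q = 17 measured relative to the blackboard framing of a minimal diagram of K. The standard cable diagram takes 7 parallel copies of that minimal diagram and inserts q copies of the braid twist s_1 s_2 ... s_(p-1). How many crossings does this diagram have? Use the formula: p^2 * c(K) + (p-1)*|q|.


Step 1: Each of the c(K) crossings of the companion diagram becomes p*p = p^2 crossings among the p parallel strands, and each of the |q| twists s_1 s_2 ... s_(p-1) adds (p-1) crossings.
  Crossings = p^2 * c(K) + (p-1)*|q|
Step 2: = 7^2 * 3 + (7-1)*17
Step 3: = 49*3 + 6*17
Step 4: = 147 + 102 = 249

249


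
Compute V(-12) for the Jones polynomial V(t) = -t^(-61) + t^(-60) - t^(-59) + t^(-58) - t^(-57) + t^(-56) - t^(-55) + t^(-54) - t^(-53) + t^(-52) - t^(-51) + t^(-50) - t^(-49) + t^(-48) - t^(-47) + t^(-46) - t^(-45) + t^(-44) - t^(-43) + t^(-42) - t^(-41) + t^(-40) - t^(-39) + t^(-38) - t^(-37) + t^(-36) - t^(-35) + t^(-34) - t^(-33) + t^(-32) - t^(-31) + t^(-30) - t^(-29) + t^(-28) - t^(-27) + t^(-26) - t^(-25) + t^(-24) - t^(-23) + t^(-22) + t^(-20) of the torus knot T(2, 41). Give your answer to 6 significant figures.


Substituting t = -12 into V(t) = -t^(-61) + t^(-60) - t^(-59) + t^(-58) - t^(-57) + t^(-56) - t^(-55) + t^(-54) - t^(-53) + t^(-52) - t^(-51) + t^(-50) - t^(-49) + t^(-48) - t^(-47) + t^(-46) - t^(-45) + t^(-44) - t^(-43) + t^(-42) - t^(-41) + t^(-40) - t^(-39) + t^(-38) - t^(-37) + t^(-36) - t^(-35) + t^(-34) - t^(-33) + t^(-32) - t^(-31) + t^(-30) - t^(-29) + t^(-28) - t^(-27) + t^(-26) - t^(-25) + t^(-24) - t^(-23) + t^(-22) + t^(-20):
  (-)t^(-61) = 1.47892e-66
  (+)t^(-60) = 1.7747e-65
  (-)t^(-59) = 2.12964e-64
  (+)t^(-58) = 2.55557e-63
  (-)t^(-57) = 3.06668e-62
  (+)t^(-56) = 3.68002e-61
  (-)t^(-55) = 4.41602e-60
  (+)t^(-54) = 5.29923e-59
  (-)t^(-53) = 6.35908e-58
  (+)t^(-52) = 7.63089e-57
  (-)t^(-51) = 9.15707e-56
  (+)t^(-50) = 1.09885e-54
  (-)t^(-49) = 1.31862e-53
  (+)t^(-48) = 1.58234e-52
  (-)t^(-47) = 1.89881e-51
  (+)t^(-46) = 2.27857e-50
  (-)t^(-45) = 2.73429e-49
  (+)t^(-44) = 3.28114e-48
  (-)t^(-43) = 3.93737e-47
  (+)t^(-42) = 4.72485e-46
  (-)t^(-41) = 5.66982e-45
  (+)t^(-40) = 6.80378e-44
  (-)t^(-39) = 8.16453e-43
  (+)t^(-38) = 9.79744e-42
  (-)t^(-37) = 1.17569e-40
  (+)t^(-36) = 1.41083e-39
  (-)t^(-35) = 1.693e-38
  (+)t^(-34) = 2.0316e-37
  (-)t^(-33) = 2.43792e-36
  (+)t^(-32) = 2.9255e-35
  (-)t^(-31) = 3.5106e-34
  (+)t^(-30) = 4.21272e-33
  (-)t^(-29) = 5.05526e-32
  (+)t^(-28) = 6.06632e-31
  (-)t^(-27) = 7.27958e-30
  (+)t^(-26) = 8.7355e-29
  (-)t^(-25) = 1.04826e-27
  (+)t^(-24) = 1.25791e-26
  (-)t^(-23) = 1.50949e-25
  (+)t^(-22) = 1.81139e-24
  (+)t^(-20) = 2.60841e-22
Sum = (1.47892e-66) + (1.7747e-65) + (2.12964e-64) + (2.55557e-63) + (3.06668e-62) + (3.68002e-61) + (4.41602e-60) + (5.29923e-59) + (6.35908e-58) + (7.63089e-57) + (9.15707e-56) + (1.09885e-54) + (1.31862e-53) + (1.58234e-52) + (1.89881e-51) + (2.27857e-50) + (2.73429e-49) + (3.28114e-48) + (3.93737e-47) + (4.72485e-46) + (5.66982e-45) + (6.80378e-44) + (8.16453e-43) + (9.79744e-42) + (1.17569e-40) + (1.41083e-39) + (1.693e-38) + (2.0316e-37) + (2.43792e-36) + (2.9255e-35) + (3.5106e-34) + (4.21272e-33) + (5.05526e-32) + (6.06632e-31) + (7.27958e-30) + (8.7355e-29) + (1.04826e-27) + (1.25791e-26) + (1.50949e-25) + (1.81139e-24) + (2.60841e-22)
= 2.628165977e-22
Rounded to 6 significant figures: 2.62817e-22

2.62817e-22
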